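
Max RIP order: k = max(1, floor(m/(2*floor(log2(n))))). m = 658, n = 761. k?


floor(log2(761)) = 9.
2*9 = 18.
m/(2*floor(log2(n))) = 658/18 ≈ 36.5556.
floor = 36.
k = max(1, 36) = 36.

36


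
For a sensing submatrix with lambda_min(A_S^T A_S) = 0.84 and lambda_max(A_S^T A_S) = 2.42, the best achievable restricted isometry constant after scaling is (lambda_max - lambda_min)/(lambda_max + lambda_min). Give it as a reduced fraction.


lambda_max - lambda_min = 2.42 - 0.84 = 1.58.
lambda_max + lambda_min = 2.42 + 0.84 = 3.26.
delta = 1.58/3.26 = 158/326 = 79/163.

79/163


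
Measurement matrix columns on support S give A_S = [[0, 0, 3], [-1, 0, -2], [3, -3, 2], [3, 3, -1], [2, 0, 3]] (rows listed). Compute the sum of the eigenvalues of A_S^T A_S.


Sum of eigenvalues of A_S^T A_S = trace(A_S^T A_S) = sum of squared column norms of A_S.
A_S^T A_S diagonal: [23, 18, 27].
trace = 23 + 18 + 27 = 68.

68


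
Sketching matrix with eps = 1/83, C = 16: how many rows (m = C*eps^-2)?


1/eps = 83.
(1/eps)^2 = 6889.
m = 16*6889 = 110224.

110224


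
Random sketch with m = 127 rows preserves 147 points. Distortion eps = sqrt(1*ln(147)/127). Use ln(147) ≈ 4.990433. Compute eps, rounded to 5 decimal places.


ln(147) ≈ 4.990433.
1*ln(N)/m ≈ 1*4.990433/127 ≈ 0.03929475.
eps = sqrt(0.03929475) ≈ 0.198229 ≈ 0.19823.

0.19823


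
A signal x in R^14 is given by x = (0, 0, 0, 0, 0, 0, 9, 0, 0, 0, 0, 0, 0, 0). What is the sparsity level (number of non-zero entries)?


Non-zero positions: [6].
Sparsity = 1.

1


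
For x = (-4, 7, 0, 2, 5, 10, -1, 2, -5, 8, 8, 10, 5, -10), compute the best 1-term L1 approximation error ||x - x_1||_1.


Sorted |x_i| descending: [10, 10, 10, 8, 8, 7, 5, 5, 5, 4, 2, 2, 1, 0]
Keep top 1: [10]
Tail entries: [10, 10, 8, 8, 7, 5, 5, 5, 4, 2, 2, 1, 0]
L1 error = sum of tail = 67.

67


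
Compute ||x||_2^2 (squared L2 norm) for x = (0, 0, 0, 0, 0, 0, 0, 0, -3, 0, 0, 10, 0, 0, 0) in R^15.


Non-zero entries: [(8, -3), (11, 10)]
Squares: [9, 100]
||x||_2^2 = sum = 109.

109


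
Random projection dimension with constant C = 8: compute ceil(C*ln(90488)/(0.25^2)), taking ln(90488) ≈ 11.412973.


ln(90488) ≈ 11.412973.
eps^2 = 0.25^2 = 0.0625.
C*ln(N)/eps^2 ≈ 8*11.412973/0.0625 ≈ 1460.8605.
m = ceil(1460.8605) = 1461.

1461


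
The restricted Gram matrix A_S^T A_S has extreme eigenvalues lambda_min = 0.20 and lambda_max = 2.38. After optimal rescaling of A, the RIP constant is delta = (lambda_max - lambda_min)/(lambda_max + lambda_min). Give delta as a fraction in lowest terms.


lambda_max - lambda_min = 2.38 - 0.20 = 2.18.
lambda_max + lambda_min = 2.38 + 0.20 = 2.58.
delta = 2.18/2.58 = 218/258 = 109/129.

109/129


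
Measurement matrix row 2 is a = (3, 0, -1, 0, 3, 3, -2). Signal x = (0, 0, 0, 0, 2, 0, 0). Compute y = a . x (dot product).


Non-zero terms: ['3*2']
Products: [6]
y = sum = 6.

6


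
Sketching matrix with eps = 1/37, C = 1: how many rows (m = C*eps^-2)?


1/eps = 37.
(1/eps)^2 = 1369.
m = 1*1369 = 1369.

1369


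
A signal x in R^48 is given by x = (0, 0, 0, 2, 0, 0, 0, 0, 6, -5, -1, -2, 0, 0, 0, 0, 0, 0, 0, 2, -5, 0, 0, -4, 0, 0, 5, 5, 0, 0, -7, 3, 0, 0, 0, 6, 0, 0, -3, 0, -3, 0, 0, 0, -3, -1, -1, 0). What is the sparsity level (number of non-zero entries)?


Non-zero positions: [3, 8, 9, 10, 11, 19, 20, 23, 26, 27, 30, 31, 35, 38, 40, 44, 45, 46].
Sparsity = 18.

18


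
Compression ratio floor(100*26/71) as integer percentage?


100*m/n = 100*26/71 ≈ 36.6197.
floor = 36.

36


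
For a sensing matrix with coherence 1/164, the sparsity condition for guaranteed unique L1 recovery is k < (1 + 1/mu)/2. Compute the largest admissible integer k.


1/mu = 164.
1 + 1/mu = 165.
(1 + 1/mu)/2 = 82.5 is not an integer, so k_max = floor(82.5) = 82.

82


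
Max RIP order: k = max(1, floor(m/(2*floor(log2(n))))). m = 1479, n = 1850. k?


floor(log2(1850)) = 10.
2*10 = 20.
m/(2*floor(log2(n))) = 1479/20 ≈ 73.95.
floor = 73.
k = max(1, 73) = 73.

73


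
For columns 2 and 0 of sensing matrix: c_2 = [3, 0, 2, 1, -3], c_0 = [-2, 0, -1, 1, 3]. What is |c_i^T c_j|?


Inner product: 3*-2 + 0*0 + 2*-1 + 1*1 + -3*3
Products: [-6, 0, -2, 1, -9]
Sum = -16.
|dot| = 16.

16


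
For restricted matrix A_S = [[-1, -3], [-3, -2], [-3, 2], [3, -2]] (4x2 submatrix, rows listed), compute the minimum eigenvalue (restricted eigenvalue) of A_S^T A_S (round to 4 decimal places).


A_S^T A_S = [[28, -3], [-3, 21]].
trace = 49.
det = 579.
disc = trace^2 - 4*det = 2401 - 4*579 = 85.
sqrt(85) ≈ 9.219544.
lam_min = (49 - sqrt(85))/2 ≈ (49 - 9.219544)/2 = 19.890228 ≈ 19.8902.

19.8902


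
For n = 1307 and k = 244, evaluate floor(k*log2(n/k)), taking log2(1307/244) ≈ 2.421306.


log2(n/k) = log2(1307/244) ≈ 2.421306.
k*log2(n/k) ≈ 244*2.421306 = 590.798664.
floor(590.798664) = 590.

590


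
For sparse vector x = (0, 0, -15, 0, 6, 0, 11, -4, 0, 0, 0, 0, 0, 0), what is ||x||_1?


Non-zero entries: [(2, -15), (4, 6), (6, 11), (7, -4)]
Absolute values: [15, 6, 11, 4]
||x||_1 = sum = 36.

36


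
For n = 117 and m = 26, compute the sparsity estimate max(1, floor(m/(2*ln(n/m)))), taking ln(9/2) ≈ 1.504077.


n/m = 117/26 = 9/2.
ln(n/m) ≈ 1.504077.
2*ln(n/m) ≈ 3.008154.
m/(2*ln(n/m)) ≈ 26/3.008154 ≈ 8.6432.
floor = 8.
k_max = max(1, 8) = 8.

8


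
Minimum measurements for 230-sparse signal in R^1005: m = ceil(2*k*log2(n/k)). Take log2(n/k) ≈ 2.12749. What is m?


log2(n/k) = log2(1005/230) ≈ 2.12749.
2*k*log2(n/k) ≈ 2*230*2.12749 = 978.6454.
m = ceil(978.6454) = 979.

979


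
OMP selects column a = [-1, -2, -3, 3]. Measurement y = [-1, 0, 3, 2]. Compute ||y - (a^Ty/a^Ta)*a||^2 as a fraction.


a^T a = 23.
a^T y = -2.
coeff = -2/23 = -2/23.
||r||^2 = 318/23.

318/23


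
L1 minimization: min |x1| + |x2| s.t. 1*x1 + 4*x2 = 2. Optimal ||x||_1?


Axis intercepts:
  x1 = 2, x2 = 0: L1 = 2
  x1 = 0, x2 = 1/2: L1 = 1/2
x* = (0, 1/2)
||x*||_1 = 1/2.

1/2


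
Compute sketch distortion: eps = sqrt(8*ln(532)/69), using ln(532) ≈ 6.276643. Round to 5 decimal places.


ln(532) ≈ 6.276643.
8*ln(N)/m ≈ 8*6.276643/69 ≈ 0.72772672.
eps = sqrt(0.72772672) ≈ 0.853069 ≈ 0.85307.

0.85307


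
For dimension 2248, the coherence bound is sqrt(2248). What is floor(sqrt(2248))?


47^2 = 2209 <= 2248 < 2304 = 48^2, so 47 <= sqrt(2248) < 48.
floor(sqrt(2248)) = 47.

47


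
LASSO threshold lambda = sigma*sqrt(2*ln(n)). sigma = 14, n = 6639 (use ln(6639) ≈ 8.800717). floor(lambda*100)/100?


ln(6639) ≈ 8.800717.
2*ln(n) ≈ 17.601434.
sqrt(2*ln(n)) ≈ sqrt(17.601434) ≈ 4.195406.
lambda ≈ 14*4.195406 = 58.735684.
floor(lambda*100)/100 = 58.73.

58.73


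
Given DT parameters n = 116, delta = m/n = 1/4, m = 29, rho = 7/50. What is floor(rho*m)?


m = 1/4*116 = 29.
rho = 7/50.
rho*m = 7/50*29 = 4.06.
k = floor(4.06) = 4.

4


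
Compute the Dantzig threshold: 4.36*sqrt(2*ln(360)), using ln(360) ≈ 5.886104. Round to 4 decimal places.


ln(360) ≈ 5.886104.
2*ln(n) ≈ 11.772208.
sqrt(2*ln(n)) ≈ sqrt(11.772208) ≈ 3.431065.
threshold ≈ 4.36*3.431065 = 14.9594434 ≈ 14.9594.

14.9594


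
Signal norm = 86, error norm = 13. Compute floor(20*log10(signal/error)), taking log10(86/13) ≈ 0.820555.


||x||/||e|| = 86/13.
log10(86/13) ≈ 0.820555.
20*log10(||x||/||e||) ≈ 20*0.820555 = 16.4111.
floor(16.4111) = 16.

16


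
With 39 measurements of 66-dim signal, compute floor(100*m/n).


100*m/n = 100*39/66 ≈ 59.0909.
floor = 59.

59


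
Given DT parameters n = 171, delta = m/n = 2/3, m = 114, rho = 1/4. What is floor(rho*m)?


m = 2/3*171 = 114.
rho = 1/4.
rho*m = 1/4*114 = 28.5.
k = floor(28.5) = 28.

28


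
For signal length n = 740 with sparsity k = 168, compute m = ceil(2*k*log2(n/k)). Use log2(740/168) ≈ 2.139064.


log2(n/k) = log2(740/168) ≈ 2.139064.
2*k*log2(n/k) ≈ 2*168*2.139064 = 718.725504.
m = ceil(718.725504) = 719.

719


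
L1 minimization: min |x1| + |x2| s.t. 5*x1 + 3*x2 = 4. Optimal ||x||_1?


Axis intercepts:
  x1 = 4/5, x2 = 0: L1 = 4/5
  x1 = 0, x2 = 4/3: L1 = 4/3
x* = (4/5, 0)
||x*||_1 = 4/5.

4/5


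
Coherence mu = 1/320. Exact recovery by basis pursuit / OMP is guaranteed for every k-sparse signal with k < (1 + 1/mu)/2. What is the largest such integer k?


1/mu = 320.
1 + 1/mu = 321.
(1 + 1/mu)/2 = 160.5 is not an integer, so k_max = floor(160.5) = 160.

160


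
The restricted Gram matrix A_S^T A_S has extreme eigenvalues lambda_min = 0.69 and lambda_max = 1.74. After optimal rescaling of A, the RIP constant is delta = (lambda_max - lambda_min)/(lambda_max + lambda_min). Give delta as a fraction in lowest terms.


lambda_max - lambda_min = 1.74 - 0.69 = 1.05.
lambda_max + lambda_min = 1.74 + 0.69 = 2.43.
delta = 1.05/2.43 = 105/243 = 35/81.

35/81


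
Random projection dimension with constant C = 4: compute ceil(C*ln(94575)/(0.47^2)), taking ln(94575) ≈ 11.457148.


ln(94575) ≈ 11.457148.
eps^2 = 0.47^2 = 0.2209.
C*ln(N)/eps^2 ≈ 4*11.457148/0.2209 ≈ 207.4631.
m = ceil(207.4631) = 208.

208


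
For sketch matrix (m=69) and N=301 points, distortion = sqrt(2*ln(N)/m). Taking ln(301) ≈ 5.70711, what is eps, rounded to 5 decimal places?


ln(301) ≈ 5.70711.
2*ln(N)/m ≈ 2*5.70711/69 ≈ 0.16542348.
eps = sqrt(0.16542348) ≈ 0.4067229 ≈ 0.40672.

0.40672


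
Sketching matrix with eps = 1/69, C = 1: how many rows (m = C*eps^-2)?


1/eps = 69.
(1/eps)^2 = 4761.
m = 1*4761 = 4761.

4761


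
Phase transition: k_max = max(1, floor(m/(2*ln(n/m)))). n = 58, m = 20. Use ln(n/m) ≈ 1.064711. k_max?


n/m = 58/20 = 29/10.
ln(n/m) ≈ 1.064711.
2*ln(n/m) ≈ 2.129422.
m/(2*ln(n/m)) ≈ 20/2.129422 ≈ 9.3922.
floor = 9.
k_max = max(1, 9) = 9.

9


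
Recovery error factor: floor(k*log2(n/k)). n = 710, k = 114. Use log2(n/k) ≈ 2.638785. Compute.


log2(n/k) = log2(710/114) ≈ 2.638785.
k*log2(n/k) ≈ 114*2.638785 = 300.82149.
floor(300.82149) = 300.

300


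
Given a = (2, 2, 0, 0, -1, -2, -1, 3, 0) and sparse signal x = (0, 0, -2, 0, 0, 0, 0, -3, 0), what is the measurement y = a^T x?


Non-zero terms: ['0*-2', '3*-3']
Products: [0, -9]
y = sum = -9.

-9


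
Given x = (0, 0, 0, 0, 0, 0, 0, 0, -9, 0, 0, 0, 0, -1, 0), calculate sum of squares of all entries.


Non-zero entries: [(8, -9), (13, -1)]
Squares: [81, 1]
||x||_2^2 = sum = 82.

82


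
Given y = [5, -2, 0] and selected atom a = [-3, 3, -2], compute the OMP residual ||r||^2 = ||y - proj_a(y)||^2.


a^T a = 22.
a^T y = -21.
coeff = -21/22 = -21/22.
||r||^2 = 197/22.

197/22


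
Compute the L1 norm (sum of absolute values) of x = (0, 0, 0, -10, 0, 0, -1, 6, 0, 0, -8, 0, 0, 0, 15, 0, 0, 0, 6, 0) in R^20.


Non-zero entries: [(3, -10), (6, -1), (7, 6), (10, -8), (14, 15), (18, 6)]
Absolute values: [10, 1, 6, 8, 15, 6]
||x||_1 = sum = 46.

46


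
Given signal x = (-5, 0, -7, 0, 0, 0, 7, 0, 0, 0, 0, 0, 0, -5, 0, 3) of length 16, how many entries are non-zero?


Non-zero positions: [0, 2, 6, 13, 15].
Sparsity = 5.

5


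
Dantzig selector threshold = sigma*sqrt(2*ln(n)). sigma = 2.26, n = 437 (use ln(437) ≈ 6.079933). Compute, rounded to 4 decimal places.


ln(437) ≈ 6.079933.
2*ln(n) ≈ 12.159866.
sqrt(2*ln(n)) ≈ sqrt(12.159866) ≈ 3.4871.
threshold ≈ 2.26*3.4871 = 7.880846 ≈ 7.8808.

7.8808


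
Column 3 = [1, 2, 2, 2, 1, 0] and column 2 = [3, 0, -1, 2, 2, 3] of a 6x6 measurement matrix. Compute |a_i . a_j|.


Inner product: 1*3 + 2*0 + 2*-1 + 2*2 + 1*2 + 0*3
Products: [3, 0, -2, 4, 2, 0]
Sum = 7.
|dot| = 7.

7


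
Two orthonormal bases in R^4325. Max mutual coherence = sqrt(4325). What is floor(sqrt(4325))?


65^2 = 4225 <= 4325 < 4356 = 66^2, so 65 <= sqrt(4325) < 66.
floor(sqrt(4325)) = 65.

65


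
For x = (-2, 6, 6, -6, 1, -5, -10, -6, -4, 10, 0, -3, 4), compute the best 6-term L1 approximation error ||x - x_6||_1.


Sorted |x_i| descending: [10, 10, 6, 6, 6, 6, 5, 4, 4, 3, 2, 1, 0]
Keep top 6: [10, 10, 6, 6, 6, 6]
Tail entries: [5, 4, 4, 3, 2, 1, 0]
L1 error = sum of tail = 19.

19


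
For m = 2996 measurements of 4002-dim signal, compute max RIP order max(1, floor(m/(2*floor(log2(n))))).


floor(log2(4002)) = 11.
2*11 = 22.
m/(2*floor(log2(n))) = 2996/22 ≈ 136.1818.
floor = 136.
k = max(1, 136) = 136.

136


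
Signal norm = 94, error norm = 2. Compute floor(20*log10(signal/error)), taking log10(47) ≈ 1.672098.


||x||/||e|| = 94/2 = 47.
log10(47) ≈ 1.672098.
20*log10(||x||/||e||) ≈ 20*1.672098 = 33.44196.
floor(33.44196) = 33.

33


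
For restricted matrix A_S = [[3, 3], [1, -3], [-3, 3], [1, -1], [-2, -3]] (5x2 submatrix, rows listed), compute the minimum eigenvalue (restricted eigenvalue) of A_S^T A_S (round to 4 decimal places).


A_S^T A_S = [[24, 2], [2, 37]].
trace = 61.
det = 884.
disc = trace^2 - 4*det = 3721 - 4*884 = 185.
sqrt(185) ≈ 13.601471.
lam_min = (61 - sqrt(185))/2 ≈ (61 - 13.601471)/2 = 23.6992645 ≈ 23.6993.

23.6993


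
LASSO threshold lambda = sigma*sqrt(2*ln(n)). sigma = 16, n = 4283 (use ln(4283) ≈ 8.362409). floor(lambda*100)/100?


ln(4283) ≈ 8.362409.
2*ln(n) ≈ 16.724818.
sqrt(2*ln(n)) ≈ sqrt(16.724818) ≈ 4.089599.
lambda ≈ 16*4.089599 = 65.433584.
floor(lambda*100)/100 = 65.43.

65.43


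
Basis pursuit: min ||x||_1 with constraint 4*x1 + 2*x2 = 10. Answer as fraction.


Axis intercepts:
  x1 = 5/2, x2 = 0: L1 = 5/2
  x1 = 0, x2 = 5: L1 = 5
x* = (5/2, 0)
||x*||_1 = 5/2.

5/2


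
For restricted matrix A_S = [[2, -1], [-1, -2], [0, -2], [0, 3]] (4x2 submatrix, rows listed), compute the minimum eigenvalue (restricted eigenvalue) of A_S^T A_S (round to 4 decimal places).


A_S^T A_S = [[5, 0], [0, 18]].
trace = 23.
det = 90.
disc = trace^2 - 4*det = 529 - 4*90 = 169.
sqrt(169) = 13.
lam_min = (23 - 13)/2 = 5 = 5.0000.

5.0000


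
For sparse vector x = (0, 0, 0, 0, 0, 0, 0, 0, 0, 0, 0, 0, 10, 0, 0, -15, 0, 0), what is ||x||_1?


Non-zero entries: [(12, 10), (15, -15)]
Absolute values: [10, 15]
||x||_1 = sum = 25.

25


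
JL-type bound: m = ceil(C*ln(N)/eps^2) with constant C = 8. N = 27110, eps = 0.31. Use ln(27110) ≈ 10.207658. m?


ln(27110) ≈ 10.207658.
eps^2 = 0.31^2 = 0.0961.
C*ln(N)/eps^2 ≈ 8*10.207658/0.0961 ≈ 849.753.
m = ceil(849.753) = 850.

850


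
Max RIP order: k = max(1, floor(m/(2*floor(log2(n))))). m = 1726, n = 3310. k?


floor(log2(3310)) = 11.
2*11 = 22.
m/(2*floor(log2(n))) = 1726/22 ≈ 78.4545.
floor = 78.
k = max(1, 78) = 78.

78


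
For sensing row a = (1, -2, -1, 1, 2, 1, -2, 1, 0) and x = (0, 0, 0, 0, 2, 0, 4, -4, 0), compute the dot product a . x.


Non-zero terms: ['2*2', '-2*4', '1*-4']
Products: [4, -8, -4]
y = sum = -8.

-8


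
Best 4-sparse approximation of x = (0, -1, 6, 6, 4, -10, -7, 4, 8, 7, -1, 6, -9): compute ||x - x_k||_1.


Sorted |x_i| descending: [10, 9, 8, 7, 7, 6, 6, 6, 4, 4, 1, 1, 0]
Keep top 4: [10, 9, 8, 7]
Tail entries: [7, 6, 6, 6, 4, 4, 1, 1, 0]
L1 error = sum of tail = 35.

35


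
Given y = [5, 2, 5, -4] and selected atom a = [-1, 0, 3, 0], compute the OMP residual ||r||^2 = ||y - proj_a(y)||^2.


a^T a = 10.
a^T y = 10.
coeff = 10/10 = 1.
||r||^2 = 60.

60


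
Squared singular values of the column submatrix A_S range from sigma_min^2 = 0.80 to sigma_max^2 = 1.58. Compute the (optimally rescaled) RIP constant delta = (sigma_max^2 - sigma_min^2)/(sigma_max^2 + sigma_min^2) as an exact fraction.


lambda_max - lambda_min = 1.58 - 0.80 = 0.78.
lambda_max + lambda_min = 1.58 + 0.80 = 2.38.
delta = 0.78/2.38 = 78/238 = 39/119.

39/119


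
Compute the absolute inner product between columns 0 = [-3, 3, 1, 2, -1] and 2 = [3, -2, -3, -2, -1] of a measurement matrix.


Inner product: -3*3 + 3*-2 + 1*-3 + 2*-2 + -1*-1
Products: [-9, -6, -3, -4, 1]
Sum = -21.
|dot| = 21.

21


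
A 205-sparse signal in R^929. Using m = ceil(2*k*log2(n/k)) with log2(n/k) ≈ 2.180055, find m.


log2(n/k) = log2(929/205) ≈ 2.180055.
2*k*log2(n/k) ≈ 2*205*2.180055 = 893.82255.
m = ceil(893.82255) = 894.

894


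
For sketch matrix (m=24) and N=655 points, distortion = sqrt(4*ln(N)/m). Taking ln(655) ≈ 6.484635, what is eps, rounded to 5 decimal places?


ln(655) ≈ 6.484635.
4*ln(N)/m ≈ 4*6.484635/24 ≈ 1.0807725.
eps = sqrt(1.0807725) ≈ 1.0396021 ≈ 1.03960.

1.03960


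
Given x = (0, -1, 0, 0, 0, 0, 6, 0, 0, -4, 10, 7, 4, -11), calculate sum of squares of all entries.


Non-zero entries: [(1, -1), (6, 6), (9, -4), (10, 10), (11, 7), (12, 4), (13, -11)]
Squares: [1, 36, 16, 100, 49, 16, 121]
||x||_2^2 = sum = 339.

339


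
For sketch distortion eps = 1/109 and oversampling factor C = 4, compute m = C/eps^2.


1/eps = 109.
(1/eps)^2 = 11881.
m = 4*11881 = 47524.

47524


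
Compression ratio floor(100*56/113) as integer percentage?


100*m/n = 100*56/113 ≈ 49.5575.
floor = 49.

49


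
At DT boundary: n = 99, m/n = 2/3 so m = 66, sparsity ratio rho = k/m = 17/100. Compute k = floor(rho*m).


m = 2/3*99 = 66.
rho = 17/100.
rho*m = 17/100*66 = 11.22.
k = floor(11.22) = 11.

11


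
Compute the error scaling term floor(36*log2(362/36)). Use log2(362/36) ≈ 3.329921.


log2(n/k) = log2(362/36) ≈ 3.329921.
k*log2(n/k) ≈ 36*3.329921 = 119.877156.
floor(119.877156) = 119.

119


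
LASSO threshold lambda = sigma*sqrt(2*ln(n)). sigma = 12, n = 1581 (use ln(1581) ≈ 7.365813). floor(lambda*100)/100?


ln(1581) ≈ 7.365813.
2*ln(n) ≈ 14.731626.
sqrt(2*ln(n)) ≈ sqrt(14.731626) ≈ 3.83818.
lambda ≈ 12*3.83818 = 46.05816.
floor(lambda*100)/100 = 46.05.

46.05


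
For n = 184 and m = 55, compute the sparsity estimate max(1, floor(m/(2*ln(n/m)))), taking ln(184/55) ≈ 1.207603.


n/m = 184/55.
ln(n/m) ≈ 1.207603.
2*ln(n/m) ≈ 2.415206.
m/(2*ln(n/m)) ≈ 55/2.415206 ≈ 22.7724.
floor = 22.
k_max = max(1, 22) = 22.

22


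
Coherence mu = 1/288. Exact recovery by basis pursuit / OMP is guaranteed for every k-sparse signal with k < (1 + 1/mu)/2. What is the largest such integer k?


1/mu = 288.
1 + 1/mu = 289.
(1 + 1/mu)/2 = 144.5 is not an integer, so k_max = floor(144.5) = 144.

144


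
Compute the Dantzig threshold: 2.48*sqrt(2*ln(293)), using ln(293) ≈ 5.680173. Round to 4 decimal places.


ln(293) ≈ 5.680173.
2*ln(n) ≈ 11.360346.
sqrt(2*ln(n)) ≈ sqrt(11.360346) ≈ 3.370511.
threshold ≈ 2.48*3.370511 = 8.35886728 ≈ 8.3589.

8.3589


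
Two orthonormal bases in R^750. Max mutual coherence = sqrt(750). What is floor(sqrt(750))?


27^2 = 729 <= 750 < 784 = 28^2, so 27 <= sqrt(750) < 28.
floor(sqrt(750)) = 27.

27


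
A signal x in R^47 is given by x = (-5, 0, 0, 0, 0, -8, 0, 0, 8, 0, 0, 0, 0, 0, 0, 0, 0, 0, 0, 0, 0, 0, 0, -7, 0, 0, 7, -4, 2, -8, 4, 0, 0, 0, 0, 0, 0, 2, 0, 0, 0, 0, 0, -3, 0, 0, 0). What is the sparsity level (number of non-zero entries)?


Non-zero positions: [0, 5, 8, 23, 26, 27, 28, 29, 30, 37, 43].
Sparsity = 11.

11


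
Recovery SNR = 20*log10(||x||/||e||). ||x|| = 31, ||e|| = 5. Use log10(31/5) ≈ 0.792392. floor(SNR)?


||x||/||e|| = 31/5.
log10(31/5) ≈ 0.792392.
20*log10(||x||/||e||) ≈ 20*0.792392 = 15.84784.
floor(15.84784) = 15.

15


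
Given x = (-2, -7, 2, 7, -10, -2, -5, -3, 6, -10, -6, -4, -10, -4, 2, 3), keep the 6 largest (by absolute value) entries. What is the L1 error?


Sorted |x_i| descending: [10, 10, 10, 7, 7, 6, 6, 5, 4, 4, 3, 3, 2, 2, 2, 2]
Keep top 6: [10, 10, 10, 7, 7, 6]
Tail entries: [6, 5, 4, 4, 3, 3, 2, 2, 2, 2]
L1 error = sum of tail = 33.

33


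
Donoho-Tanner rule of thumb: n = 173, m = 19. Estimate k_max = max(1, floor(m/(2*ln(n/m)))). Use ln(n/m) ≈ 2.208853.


n/m = 173/19.
ln(n/m) ≈ 2.208853.
2*ln(n/m) ≈ 4.417706.
m/(2*ln(n/m)) ≈ 19/4.417706 ≈ 4.3009.
floor = 4.
k_max = max(1, 4) = 4.

4


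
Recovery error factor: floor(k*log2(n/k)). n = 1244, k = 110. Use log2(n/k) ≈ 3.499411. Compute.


log2(n/k) = log2(1244/110) ≈ 3.499411.
k*log2(n/k) ≈ 110*3.499411 = 384.93521.
floor(384.93521) = 384.

384


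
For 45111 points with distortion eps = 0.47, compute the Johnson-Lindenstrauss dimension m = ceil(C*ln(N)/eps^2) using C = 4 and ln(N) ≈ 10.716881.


ln(45111) ≈ 10.716881.
eps^2 = 0.47^2 = 0.2209.
C*ln(N)/eps^2 ≈ 4*10.716881/0.2209 ≈ 194.0585.
m = ceil(194.0585) = 195.

195


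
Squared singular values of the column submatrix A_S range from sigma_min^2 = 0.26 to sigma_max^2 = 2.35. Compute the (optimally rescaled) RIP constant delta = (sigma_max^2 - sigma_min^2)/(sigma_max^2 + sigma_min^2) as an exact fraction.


lambda_max - lambda_min = 2.35 - 0.26 = 2.09.
lambda_max + lambda_min = 2.35 + 0.26 = 2.61.
delta = 2.09/2.61 = 209/261.

209/261


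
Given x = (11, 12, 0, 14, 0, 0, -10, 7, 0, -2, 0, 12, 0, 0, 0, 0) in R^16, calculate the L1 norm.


Non-zero entries: [(0, 11), (1, 12), (3, 14), (6, -10), (7, 7), (9, -2), (11, 12)]
Absolute values: [11, 12, 14, 10, 7, 2, 12]
||x||_1 = sum = 68.

68


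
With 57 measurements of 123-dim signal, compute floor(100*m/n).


100*m/n = 100*57/123 ≈ 46.3415.
floor = 46.

46


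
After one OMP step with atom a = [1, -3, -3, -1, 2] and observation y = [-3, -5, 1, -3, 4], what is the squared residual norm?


a^T a = 24.
a^T y = 20.
coeff = 20/24 = 5/6.
||r||^2 = 130/3.

130/3


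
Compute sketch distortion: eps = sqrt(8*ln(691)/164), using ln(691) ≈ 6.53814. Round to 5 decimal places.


ln(691) ≈ 6.53814.
8*ln(N)/m ≈ 8*6.53814/164 ≈ 0.31893366.
eps = sqrt(0.31893366) ≈ 0.5647421 ≈ 0.56474.

0.56474


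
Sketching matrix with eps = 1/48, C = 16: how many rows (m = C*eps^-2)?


1/eps = 48.
(1/eps)^2 = 2304.
m = 16*2304 = 36864.

36864


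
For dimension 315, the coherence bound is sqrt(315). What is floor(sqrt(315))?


17^2 = 289 <= 315 < 324 = 18^2, so 17 <= sqrt(315) < 18.
floor(sqrt(315)) = 17.

17


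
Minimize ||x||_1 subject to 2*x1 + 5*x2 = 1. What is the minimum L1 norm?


Axis intercepts:
  x1 = 1/2, x2 = 0: L1 = 1/2
  x1 = 0, x2 = 1/5: L1 = 1/5
x* = (0, 1/5)
||x*||_1 = 1/5.

1/5


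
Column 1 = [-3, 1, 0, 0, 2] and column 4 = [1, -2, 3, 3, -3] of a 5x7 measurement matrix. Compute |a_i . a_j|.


Inner product: -3*1 + 1*-2 + 0*3 + 0*3 + 2*-3
Products: [-3, -2, 0, 0, -6]
Sum = -11.
|dot| = 11.

11


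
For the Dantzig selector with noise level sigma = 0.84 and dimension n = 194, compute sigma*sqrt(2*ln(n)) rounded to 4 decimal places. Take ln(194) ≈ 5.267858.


ln(194) ≈ 5.267858.
2*ln(n) ≈ 10.535716.
sqrt(2*ln(n)) ≈ sqrt(10.535716) ≈ 3.245877.
threshold ≈ 0.84*3.245877 = 2.72653668 ≈ 2.7265.

2.7265


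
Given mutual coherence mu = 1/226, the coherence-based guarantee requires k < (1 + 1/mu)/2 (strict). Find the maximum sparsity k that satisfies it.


1/mu = 226.
1 + 1/mu = 227.
(1 + 1/mu)/2 = 113.5 is not an integer, so k_max = floor(113.5) = 113.

113


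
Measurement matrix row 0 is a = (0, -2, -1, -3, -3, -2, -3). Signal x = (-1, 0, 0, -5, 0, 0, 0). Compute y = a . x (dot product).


Non-zero terms: ['0*-1', '-3*-5']
Products: [0, 15]
y = sum = 15.

15


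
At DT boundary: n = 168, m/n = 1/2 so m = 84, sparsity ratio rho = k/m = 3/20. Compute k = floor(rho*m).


m = 1/2*168 = 84.
rho = 3/20.
rho*m = 3/20*84 = 12.6.
k = floor(12.6) = 12.

12


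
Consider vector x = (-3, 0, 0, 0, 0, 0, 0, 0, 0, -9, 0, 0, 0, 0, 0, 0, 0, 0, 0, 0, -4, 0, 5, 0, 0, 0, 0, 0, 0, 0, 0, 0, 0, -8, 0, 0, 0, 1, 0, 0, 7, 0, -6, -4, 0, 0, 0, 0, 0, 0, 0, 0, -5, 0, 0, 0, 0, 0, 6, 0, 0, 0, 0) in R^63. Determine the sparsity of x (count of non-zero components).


Non-zero positions: [0, 9, 20, 22, 33, 37, 40, 42, 43, 52, 58].
Sparsity = 11.

11


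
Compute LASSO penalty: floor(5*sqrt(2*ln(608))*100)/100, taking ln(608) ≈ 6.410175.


ln(608) ≈ 6.410175.
2*ln(n) ≈ 12.82035.
sqrt(2*ln(n)) ≈ sqrt(12.82035) ≈ 3.580552.
lambda ≈ 5*3.580552 = 17.90276.
floor(lambda*100)/100 = 17.90.

17.90


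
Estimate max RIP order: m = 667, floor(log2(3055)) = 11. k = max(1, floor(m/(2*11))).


floor(log2(3055)) = 11.
2*11 = 22.
m/(2*floor(log2(n))) = 667/22 ≈ 30.3182.
floor = 30.
k = max(1, 30) = 30.

30


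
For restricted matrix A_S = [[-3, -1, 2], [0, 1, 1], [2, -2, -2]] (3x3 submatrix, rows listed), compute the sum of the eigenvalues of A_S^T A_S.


Sum of eigenvalues of A_S^T A_S = trace(A_S^T A_S) = sum of squared column norms of A_S.
A_S^T A_S diagonal: [13, 6, 9].
trace = 13 + 6 + 9 = 28.

28


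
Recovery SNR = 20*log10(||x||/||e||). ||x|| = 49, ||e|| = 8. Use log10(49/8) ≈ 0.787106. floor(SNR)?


||x||/||e|| = 49/8.
log10(49/8) ≈ 0.787106.
20*log10(||x||/||e||) ≈ 20*0.787106 = 15.74212.
floor(15.74212) = 15.

15


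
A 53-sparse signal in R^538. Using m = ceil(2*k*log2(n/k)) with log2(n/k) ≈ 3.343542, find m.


log2(n/k) = log2(538/53) ≈ 3.343542.
2*k*log2(n/k) ≈ 2*53*3.343542 = 354.415452.
m = ceil(354.415452) = 355.

355


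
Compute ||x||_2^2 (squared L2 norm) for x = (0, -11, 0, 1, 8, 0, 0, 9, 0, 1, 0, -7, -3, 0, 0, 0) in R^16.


Non-zero entries: [(1, -11), (3, 1), (4, 8), (7, 9), (9, 1), (11, -7), (12, -3)]
Squares: [121, 1, 64, 81, 1, 49, 9]
||x||_2^2 = sum = 326.

326


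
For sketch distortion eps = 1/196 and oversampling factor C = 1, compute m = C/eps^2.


1/eps = 196.
(1/eps)^2 = 38416.
m = 1*38416 = 38416.

38416


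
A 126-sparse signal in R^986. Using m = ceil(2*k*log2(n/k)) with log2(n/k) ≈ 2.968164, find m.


log2(n/k) = log2(986/126) ≈ 2.968164.
2*k*log2(n/k) ≈ 2*126*2.968164 = 747.977328.
m = ceil(747.977328) = 748.

748


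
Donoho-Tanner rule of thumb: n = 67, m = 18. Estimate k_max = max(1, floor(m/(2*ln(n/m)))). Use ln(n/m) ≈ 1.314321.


n/m = 67/18.
ln(n/m) ≈ 1.314321.
2*ln(n/m) ≈ 2.628642.
m/(2*ln(n/m)) ≈ 18/2.628642 ≈ 6.8476.
floor = 6.
k_max = max(1, 6) = 6.

6


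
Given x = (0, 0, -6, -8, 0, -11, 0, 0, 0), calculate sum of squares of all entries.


Non-zero entries: [(2, -6), (3, -8), (5, -11)]
Squares: [36, 64, 121]
||x||_2^2 = sum = 221.

221


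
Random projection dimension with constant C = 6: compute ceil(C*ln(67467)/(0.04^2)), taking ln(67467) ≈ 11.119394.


ln(67467) ≈ 11.119394.
eps^2 = 0.04^2 = 0.0016.
C*ln(N)/eps^2 ≈ 6*11.119394/0.0016 ≈ 41697.7275.
m = ceil(41697.7275) = 41698.

41698


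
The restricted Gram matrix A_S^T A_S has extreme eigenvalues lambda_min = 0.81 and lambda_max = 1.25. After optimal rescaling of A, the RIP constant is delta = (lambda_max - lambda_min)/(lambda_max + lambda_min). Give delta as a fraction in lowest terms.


lambda_max - lambda_min = 1.25 - 0.81 = 0.44.
lambda_max + lambda_min = 1.25 + 0.81 = 2.06.
delta = 0.44/2.06 = 44/206 = 22/103.

22/103


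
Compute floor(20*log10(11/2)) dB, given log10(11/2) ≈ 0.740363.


||x||/||e|| = 11/2.
log10(11/2) ≈ 0.740363.
20*log10(||x||/||e||) ≈ 20*0.740363 = 14.80726.
floor(14.80726) = 14.

14


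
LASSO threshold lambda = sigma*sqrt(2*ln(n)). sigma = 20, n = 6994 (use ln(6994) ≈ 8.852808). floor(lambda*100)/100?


ln(6994) ≈ 8.852808.
2*ln(n) ≈ 17.705616.
sqrt(2*ln(n)) ≈ sqrt(17.705616) ≈ 4.207804.
lambda ≈ 20*4.207804 = 84.15608.
floor(lambda*100)/100 = 84.15.

84.15


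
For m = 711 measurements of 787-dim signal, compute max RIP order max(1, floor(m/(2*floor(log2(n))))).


floor(log2(787)) = 9.
2*9 = 18.
m/(2*floor(log2(n))) = 711/18 ≈ 39.5.
floor = 39.
k = max(1, 39) = 39.

39


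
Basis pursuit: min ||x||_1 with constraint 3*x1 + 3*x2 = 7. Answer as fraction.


Axis intercepts:
  x1 = 7/3, x2 = 0: L1 = 7/3
  x1 = 0, x2 = 7/3: L1 = 7/3
x* = (7/3, 0)
||x*||_1 = 7/3.

7/3


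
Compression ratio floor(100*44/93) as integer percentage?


100*m/n = 100*44/93 ≈ 47.3118.
floor = 47.

47


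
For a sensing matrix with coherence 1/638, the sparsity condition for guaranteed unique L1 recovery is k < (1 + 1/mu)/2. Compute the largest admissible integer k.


1/mu = 638.
1 + 1/mu = 639.
(1 + 1/mu)/2 = 319.5 is not an integer, so k_max = floor(319.5) = 319.

319


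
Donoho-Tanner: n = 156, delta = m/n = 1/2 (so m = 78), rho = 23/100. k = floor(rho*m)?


m = 1/2*156 = 78.
rho = 23/100.
rho*m = 23/100*78 = 17.94.
k = floor(17.94) = 17.

17


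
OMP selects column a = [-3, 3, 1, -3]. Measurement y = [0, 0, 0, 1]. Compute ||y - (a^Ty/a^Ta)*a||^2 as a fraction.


a^T a = 28.
a^T y = -3.
coeff = -3/28 = -3/28.
||r||^2 = 19/28.

19/28


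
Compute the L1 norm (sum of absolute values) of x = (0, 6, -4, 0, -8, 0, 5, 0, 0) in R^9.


Non-zero entries: [(1, 6), (2, -4), (4, -8), (6, 5)]
Absolute values: [6, 4, 8, 5]
||x||_1 = sum = 23.

23


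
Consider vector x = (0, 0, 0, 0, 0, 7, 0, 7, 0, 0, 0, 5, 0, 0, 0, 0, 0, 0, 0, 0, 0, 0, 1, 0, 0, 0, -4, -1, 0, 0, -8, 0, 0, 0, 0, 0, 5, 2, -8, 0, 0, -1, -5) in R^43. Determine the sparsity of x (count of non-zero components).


Non-zero positions: [5, 7, 11, 22, 26, 27, 30, 36, 37, 38, 41, 42].
Sparsity = 12.

12


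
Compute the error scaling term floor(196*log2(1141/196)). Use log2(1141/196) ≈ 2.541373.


log2(n/k) = log2(1141/196) ≈ 2.541373.
k*log2(n/k) ≈ 196*2.541373 = 498.109108.
floor(498.109108) = 498.

498


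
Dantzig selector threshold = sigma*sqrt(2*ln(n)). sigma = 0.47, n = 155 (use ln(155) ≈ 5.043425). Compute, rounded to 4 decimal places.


ln(155) ≈ 5.043425.
2*ln(n) ≈ 10.08685.
sqrt(2*ln(n)) ≈ sqrt(10.08685) ≈ 3.17598.
threshold ≈ 0.47*3.17598 = 1.4927106 ≈ 1.4927.

1.4927


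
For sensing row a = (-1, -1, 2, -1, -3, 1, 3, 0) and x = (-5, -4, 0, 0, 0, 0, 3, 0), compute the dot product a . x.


Non-zero terms: ['-1*-5', '-1*-4', '3*3']
Products: [5, 4, 9]
y = sum = 18.

18


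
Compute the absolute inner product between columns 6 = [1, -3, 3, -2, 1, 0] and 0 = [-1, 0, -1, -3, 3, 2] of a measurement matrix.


Inner product: 1*-1 + -3*0 + 3*-1 + -2*-3 + 1*3 + 0*2
Products: [-1, 0, -3, 6, 3, 0]
Sum = 5.
|dot| = 5.

5


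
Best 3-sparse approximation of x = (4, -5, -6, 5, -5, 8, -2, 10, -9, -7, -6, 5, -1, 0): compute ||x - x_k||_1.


Sorted |x_i| descending: [10, 9, 8, 7, 6, 6, 5, 5, 5, 5, 4, 2, 1, 0]
Keep top 3: [10, 9, 8]
Tail entries: [7, 6, 6, 5, 5, 5, 5, 4, 2, 1, 0]
L1 error = sum of tail = 46.

46


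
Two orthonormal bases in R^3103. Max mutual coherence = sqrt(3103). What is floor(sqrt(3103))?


55^2 = 3025 <= 3103 < 3136 = 56^2, so 55 <= sqrt(3103) < 56.
floor(sqrt(3103)) = 55.

55


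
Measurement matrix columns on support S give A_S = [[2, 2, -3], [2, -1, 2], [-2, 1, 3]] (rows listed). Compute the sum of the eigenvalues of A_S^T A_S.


Sum of eigenvalues of A_S^T A_S = trace(A_S^T A_S) = sum of squared column norms of A_S.
A_S^T A_S diagonal: [12, 6, 22].
trace = 12 + 6 + 22 = 40.

40


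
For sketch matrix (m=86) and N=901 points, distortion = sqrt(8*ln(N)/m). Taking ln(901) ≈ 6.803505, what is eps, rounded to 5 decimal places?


ln(901) ≈ 6.803505.
8*ln(N)/m ≈ 8*6.803505/86 ≈ 0.63288419.
eps = sqrt(0.63288419) ≈ 0.7955402 ≈ 0.79554.

0.79554


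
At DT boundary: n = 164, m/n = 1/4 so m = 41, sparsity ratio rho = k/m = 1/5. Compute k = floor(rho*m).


m = 1/4*164 = 41.
rho = 1/5.
rho*m = 1/5*41 = 8.2.
k = floor(8.2) = 8.

8


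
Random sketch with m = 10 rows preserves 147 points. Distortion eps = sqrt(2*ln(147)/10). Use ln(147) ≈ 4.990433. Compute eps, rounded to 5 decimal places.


ln(147) ≈ 4.990433.
2*ln(N)/m ≈ 2*4.990433/10 ≈ 0.9980866.
eps = sqrt(0.9980866) ≈ 0.9990428 ≈ 0.99904.

0.99904


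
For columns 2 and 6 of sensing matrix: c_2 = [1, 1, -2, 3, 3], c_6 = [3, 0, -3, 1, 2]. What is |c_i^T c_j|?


Inner product: 1*3 + 1*0 + -2*-3 + 3*1 + 3*2
Products: [3, 0, 6, 3, 6]
Sum = 18.
|dot| = 18.

18


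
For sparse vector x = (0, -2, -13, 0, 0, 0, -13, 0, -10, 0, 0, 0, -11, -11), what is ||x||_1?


Non-zero entries: [(1, -2), (2, -13), (6, -13), (8, -10), (12, -11), (13, -11)]
Absolute values: [2, 13, 13, 10, 11, 11]
||x||_1 = sum = 60.

60


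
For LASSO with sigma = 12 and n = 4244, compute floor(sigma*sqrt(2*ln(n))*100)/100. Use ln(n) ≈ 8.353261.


ln(4244) ≈ 8.353261.
2*ln(n) ≈ 16.706522.
sqrt(2*ln(n)) ≈ sqrt(16.706522) ≈ 4.087361.
lambda ≈ 12*4.087361 = 49.048332.
floor(lambda*100)/100 = 49.04.

49.04


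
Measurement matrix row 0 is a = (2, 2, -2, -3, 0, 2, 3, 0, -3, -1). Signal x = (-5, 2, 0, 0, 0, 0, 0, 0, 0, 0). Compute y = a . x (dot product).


Non-zero terms: ['2*-5', '2*2']
Products: [-10, 4]
y = sum = -6.

-6


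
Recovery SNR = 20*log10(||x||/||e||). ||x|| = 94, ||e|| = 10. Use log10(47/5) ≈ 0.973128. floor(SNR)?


||x||/||e|| = 94/10 = 47/5.
log10(47/5) ≈ 0.973128.
20*log10(||x||/||e||) ≈ 20*0.973128 = 19.46256.
floor(19.46256) = 19.

19


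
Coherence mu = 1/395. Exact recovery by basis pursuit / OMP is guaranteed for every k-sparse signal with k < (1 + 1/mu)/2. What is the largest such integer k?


1/mu = 395.
1 + 1/mu = 396.
(1 + 1/mu)/2 = 198 is an integer and the inequality is strict, so k_max = 198 - 1 = 197.

197


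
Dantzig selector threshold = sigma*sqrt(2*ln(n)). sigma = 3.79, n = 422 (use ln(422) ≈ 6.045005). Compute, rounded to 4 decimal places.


ln(422) ≈ 6.045005.
2*ln(n) ≈ 12.09001.
sqrt(2*ln(n)) ≈ sqrt(12.09001) ≈ 3.477069.
threshold ≈ 3.79*3.477069 = 13.17809151 ≈ 13.1781.

13.1781


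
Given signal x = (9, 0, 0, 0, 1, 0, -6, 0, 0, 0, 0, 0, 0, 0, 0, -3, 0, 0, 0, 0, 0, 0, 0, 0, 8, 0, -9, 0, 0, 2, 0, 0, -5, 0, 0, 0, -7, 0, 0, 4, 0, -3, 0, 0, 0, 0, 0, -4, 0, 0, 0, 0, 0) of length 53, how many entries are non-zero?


Non-zero positions: [0, 4, 6, 15, 24, 26, 29, 32, 36, 39, 41, 47].
Sparsity = 12.

12


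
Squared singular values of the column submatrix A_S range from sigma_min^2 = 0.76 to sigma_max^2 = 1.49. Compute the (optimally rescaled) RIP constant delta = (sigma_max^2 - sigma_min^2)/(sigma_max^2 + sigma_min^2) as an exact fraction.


lambda_max - lambda_min = 1.49 - 0.76 = 0.73.
lambda_max + lambda_min = 1.49 + 0.76 = 2.25.
delta = 0.73/2.25 = 73/225.

73/225


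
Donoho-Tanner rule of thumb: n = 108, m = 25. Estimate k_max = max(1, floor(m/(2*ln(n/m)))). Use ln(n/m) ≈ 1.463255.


n/m = 108/25.
ln(n/m) ≈ 1.463255.
2*ln(n/m) ≈ 2.92651.
m/(2*ln(n/m)) ≈ 25/2.92651 ≈ 8.5426.
floor = 8.
k_max = max(1, 8) = 8.

8


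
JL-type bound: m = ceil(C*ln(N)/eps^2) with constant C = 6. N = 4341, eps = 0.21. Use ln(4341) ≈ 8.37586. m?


ln(4341) ≈ 8.37586.
eps^2 = 0.21^2 = 0.0441.
C*ln(N)/eps^2 ≈ 6*8.37586/0.0441 ≈ 1139.5728.
m = ceil(1139.5728) = 1140.

1140


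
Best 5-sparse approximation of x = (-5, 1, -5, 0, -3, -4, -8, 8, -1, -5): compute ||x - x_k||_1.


Sorted |x_i| descending: [8, 8, 5, 5, 5, 4, 3, 1, 1, 0]
Keep top 5: [8, 8, 5, 5, 5]
Tail entries: [4, 3, 1, 1, 0]
L1 error = sum of tail = 9.

9


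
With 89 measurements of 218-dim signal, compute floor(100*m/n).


100*m/n = 100*89/218 ≈ 40.8257.
floor = 40.

40


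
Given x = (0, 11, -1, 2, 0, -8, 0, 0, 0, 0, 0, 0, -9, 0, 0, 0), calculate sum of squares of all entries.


Non-zero entries: [(1, 11), (2, -1), (3, 2), (5, -8), (12, -9)]
Squares: [121, 1, 4, 64, 81]
||x||_2^2 = sum = 271.

271


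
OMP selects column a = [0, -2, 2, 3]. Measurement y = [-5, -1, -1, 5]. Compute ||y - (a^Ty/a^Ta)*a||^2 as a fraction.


a^T a = 17.
a^T y = 15.
coeff = 15/17 = 15/17.
||r||^2 = 659/17.

659/17


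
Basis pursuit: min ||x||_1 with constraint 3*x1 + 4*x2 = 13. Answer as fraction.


Axis intercepts:
  x1 = 13/3, x2 = 0: L1 = 13/3
  x1 = 0, x2 = 13/4: L1 = 13/4
x* = (0, 13/4)
||x*||_1 = 13/4.

13/4


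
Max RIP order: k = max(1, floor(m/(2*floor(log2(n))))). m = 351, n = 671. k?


floor(log2(671)) = 9.
2*9 = 18.
m/(2*floor(log2(n))) = 351/18 ≈ 19.5.
floor = 19.
k = max(1, 19) = 19.

19


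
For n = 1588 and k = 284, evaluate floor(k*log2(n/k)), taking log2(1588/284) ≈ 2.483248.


log2(n/k) = log2(1588/284) ≈ 2.483248.
k*log2(n/k) ≈ 284*2.483248 = 705.242432.
floor(705.242432) = 705.

705


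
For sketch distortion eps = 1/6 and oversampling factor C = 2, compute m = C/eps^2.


1/eps = 6.
(1/eps)^2 = 36.
m = 2*36 = 72.

72


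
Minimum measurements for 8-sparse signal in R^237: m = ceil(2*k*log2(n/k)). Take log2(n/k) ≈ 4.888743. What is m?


log2(n/k) = log2(237/8) ≈ 4.888743.
2*k*log2(n/k) ≈ 2*8*4.888743 = 78.219888.
m = ceil(78.219888) = 79.

79


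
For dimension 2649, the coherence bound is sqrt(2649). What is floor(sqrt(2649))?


51^2 = 2601 <= 2649 < 2704 = 52^2, so 51 <= sqrt(2649) < 52.
floor(sqrt(2649)) = 51.

51


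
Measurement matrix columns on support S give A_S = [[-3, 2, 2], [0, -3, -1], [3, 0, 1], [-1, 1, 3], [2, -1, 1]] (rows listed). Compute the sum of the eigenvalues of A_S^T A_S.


Sum of eigenvalues of A_S^T A_S = trace(A_S^T A_S) = sum of squared column norms of A_S.
A_S^T A_S diagonal: [23, 15, 16].
trace = 23 + 15 + 16 = 54.

54


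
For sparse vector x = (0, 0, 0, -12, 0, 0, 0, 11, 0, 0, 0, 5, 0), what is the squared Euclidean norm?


Non-zero entries: [(3, -12), (7, 11), (11, 5)]
Squares: [144, 121, 25]
||x||_2^2 = sum = 290.

290


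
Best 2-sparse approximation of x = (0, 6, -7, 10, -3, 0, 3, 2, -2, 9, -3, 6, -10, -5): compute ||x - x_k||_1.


Sorted |x_i| descending: [10, 10, 9, 7, 6, 6, 5, 3, 3, 3, 2, 2, 0, 0]
Keep top 2: [10, 10]
Tail entries: [9, 7, 6, 6, 5, 3, 3, 3, 2, 2, 0, 0]
L1 error = sum of tail = 46.

46


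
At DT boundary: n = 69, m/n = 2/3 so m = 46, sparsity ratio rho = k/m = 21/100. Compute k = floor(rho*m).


m = 2/3*69 = 46.
rho = 21/100.
rho*m = 21/100*46 = 9.66.
k = floor(9.66) = 9.

9


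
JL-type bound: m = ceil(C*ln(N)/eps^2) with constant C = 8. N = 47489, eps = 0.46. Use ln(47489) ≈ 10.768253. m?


ln(47489) ≈ 10.768253.
eps^2 = 0.46^2 = 0.2116.
C*ln(N)/eps^2 ≈ 8*10.768253/0.2116 ≈ 407.1173.
m = ceil(407.1173) = 408.

408


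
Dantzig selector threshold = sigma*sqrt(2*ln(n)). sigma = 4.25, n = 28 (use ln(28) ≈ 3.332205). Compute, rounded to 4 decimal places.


ln(28) ≈ 3.332205.
2*ln(n) ≈ 6.66441.
sqrt(2*ln(n)) ≈ sqrt(6.66441) ≈ 2.581552.
threshold ≈ 4.25*2.581552 = 10.971596 ≈ 10.9716.

10.9716


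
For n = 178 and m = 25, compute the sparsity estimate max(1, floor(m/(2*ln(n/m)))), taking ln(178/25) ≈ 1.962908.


n/m = 178/25.
ln(n/m) ≈ 1.962908.
2*ln(n/m) ≈ 3.925816.
m/(2*ln(n/m)) ≈ 25/3.925816 ≈ 6.3681.
floor = 6.
k_max = max(1, 6) = 6.

6


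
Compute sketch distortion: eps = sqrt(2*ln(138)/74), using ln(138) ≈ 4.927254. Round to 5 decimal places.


ln(138) ≈ 4.927254.
2*ln(N)/m ≈ 2*4.927254/74 ≈ 0.13316903.
eps = sqrt(0.13316903) ≈ 0.3649233 ≈ 0.36492.

0.36492


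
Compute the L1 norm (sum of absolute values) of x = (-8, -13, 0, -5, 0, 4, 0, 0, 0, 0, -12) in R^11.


Non-zero entries: [(0, -8), (1, -13), (3, -5), (5, 4), (10, -12)]
Absolute values: [8, 13, 5, 4, 12]
||x||_1 = sum = 42.

42


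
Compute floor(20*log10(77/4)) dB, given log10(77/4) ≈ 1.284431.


||x||/||e|| = 77/4.
log10(77/4) ≈ 1.284431.
20*log10(||x||/||e||) ≈ 20*1.284431 = 25.68862.
floor(25.68862) = 25.

25


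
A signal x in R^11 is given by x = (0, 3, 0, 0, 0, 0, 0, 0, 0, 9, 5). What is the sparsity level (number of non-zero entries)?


Non-zero positions: [1, 9, 10].
Sparsity = 3.

3


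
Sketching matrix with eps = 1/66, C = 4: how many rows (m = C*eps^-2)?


1/eps = 66.
(1/eps)^2 = 4356.
m = 4*4356 = 17424.

17424


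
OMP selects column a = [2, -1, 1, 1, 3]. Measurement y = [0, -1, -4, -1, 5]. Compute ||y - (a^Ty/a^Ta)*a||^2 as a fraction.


a^T a = 16.
a^T y = 11.
coeff = 11/16 = 11/16.
||r||^2 = 567/16.

567/16


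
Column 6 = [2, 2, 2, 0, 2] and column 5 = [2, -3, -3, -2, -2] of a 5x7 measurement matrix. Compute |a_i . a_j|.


Inner product: 2*2 + 2*-3 + 2*-3 + 0*-2 + 2*-2
Products: [4, -6, -6, 0, -4]
Sum = -12.
|dot| = 12.

12
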